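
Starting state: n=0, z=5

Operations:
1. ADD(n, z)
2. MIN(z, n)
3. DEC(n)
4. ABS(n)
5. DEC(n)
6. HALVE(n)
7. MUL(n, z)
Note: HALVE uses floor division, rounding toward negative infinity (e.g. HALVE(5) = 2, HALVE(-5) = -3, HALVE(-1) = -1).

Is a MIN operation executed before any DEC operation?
Yes

First MIN: step 2
First DEC: step 3
Since 2 < 3, MIN comes first.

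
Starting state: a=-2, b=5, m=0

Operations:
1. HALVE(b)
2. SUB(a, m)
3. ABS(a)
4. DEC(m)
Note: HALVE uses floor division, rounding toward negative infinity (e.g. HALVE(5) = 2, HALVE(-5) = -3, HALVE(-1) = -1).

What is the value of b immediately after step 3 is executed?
b = 2

Tracing b through execution:
Initial: b = 5
After step 1 (HALVE(b)): b = 2
After step 2 (SUB(a, m)): b = 2
After step 3 (ABS(a)): b = 2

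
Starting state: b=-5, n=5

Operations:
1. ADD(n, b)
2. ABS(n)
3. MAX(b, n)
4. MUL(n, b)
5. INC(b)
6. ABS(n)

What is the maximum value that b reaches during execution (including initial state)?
1

Values of b at each step:
Initial: b = -5
After step 1: b = -5
After step 2: b = -5
After step 3: b = 0
After step 4: b = 0
After step 5: b = 1 ← maximum
After step 6: b = 1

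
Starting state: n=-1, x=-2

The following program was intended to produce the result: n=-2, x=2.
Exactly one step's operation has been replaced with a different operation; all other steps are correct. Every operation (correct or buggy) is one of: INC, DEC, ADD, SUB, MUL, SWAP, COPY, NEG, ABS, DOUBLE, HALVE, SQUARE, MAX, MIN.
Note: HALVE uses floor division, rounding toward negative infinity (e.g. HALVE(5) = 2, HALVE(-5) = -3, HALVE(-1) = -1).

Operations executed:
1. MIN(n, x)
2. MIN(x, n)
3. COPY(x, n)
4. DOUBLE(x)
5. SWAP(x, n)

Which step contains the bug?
Step 4

Trace with buggy code:
Initial: n=-1, x=-2
After step 1: n=-2, x=-2
After step 2: n=-2, x=-2
After step 3: n=-2, x=-2
After step 4: n=-2, x=-4
After step 5: n=-4, x=-2
Actual final n=-4, x=-2 ≠ expected n=-2, x=2.
Step 4 is the only position where a single-operation replacement can produce the expected result.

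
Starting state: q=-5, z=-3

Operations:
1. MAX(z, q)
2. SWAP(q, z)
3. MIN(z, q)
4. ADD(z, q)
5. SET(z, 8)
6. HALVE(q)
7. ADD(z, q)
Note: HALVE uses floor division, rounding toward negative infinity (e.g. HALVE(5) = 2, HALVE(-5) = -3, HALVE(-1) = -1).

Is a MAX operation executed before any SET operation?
Yes

First MAX: step 1
First SET: step 5
Since 1 < 5, MAX comes first.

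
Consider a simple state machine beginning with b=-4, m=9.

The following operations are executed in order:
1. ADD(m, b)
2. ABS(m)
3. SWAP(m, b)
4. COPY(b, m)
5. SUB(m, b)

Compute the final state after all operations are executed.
{b: -4, m: 0}

Step-by-step execution:
Initial: b=-4, m=9
After step 1 (ADD(m, b)): b=-4, m=5
After step 2 (ABS(m)): b=-4, m=5
After step 3 (SWAP(m, b)): b=5, m=-4
After step 4 (COPY(b, m)): b=-4, m=-4
After step 5 (SUB(m, b)): b=-4, m=0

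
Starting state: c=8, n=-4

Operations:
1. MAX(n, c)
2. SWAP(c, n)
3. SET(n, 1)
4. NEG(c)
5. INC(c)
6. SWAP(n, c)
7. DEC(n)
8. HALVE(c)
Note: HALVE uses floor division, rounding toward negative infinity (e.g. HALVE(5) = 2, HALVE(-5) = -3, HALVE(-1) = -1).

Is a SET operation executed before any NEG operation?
Yes

First SET: step 3
First NEG: step 4
Since 3 < 4, SET comes first.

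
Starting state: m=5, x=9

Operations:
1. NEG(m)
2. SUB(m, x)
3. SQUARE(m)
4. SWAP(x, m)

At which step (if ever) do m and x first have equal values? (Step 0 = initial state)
Never

m and x never become equal during execution.

Comparing values at each step:
Initial: m=5, x=9
After step 1: m=-5, x=9
After step 2: m=-14, x=9
After step 3: m=196, x=9
After step 4: m=9, x=196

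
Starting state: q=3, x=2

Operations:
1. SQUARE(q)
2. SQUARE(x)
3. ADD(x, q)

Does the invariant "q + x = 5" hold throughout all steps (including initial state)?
No, violated after step 1

The invariant is violated after step 1.

State at each step:
Initial: q=3, x=2
After step 1: q=9, x=2
After step 2: q=9, x=4
After step 3: q=9, x=13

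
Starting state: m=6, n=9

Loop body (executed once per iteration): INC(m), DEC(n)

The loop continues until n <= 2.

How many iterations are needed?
7

Tracing iterations:
Initial: m=6, n=9
After iteration 1: m=7, n=8
After iteration 2: m=8, n=7
After iteration 3: m=9, n=6
After iteration 4: m=10, n=5
After iteration 5: m=11, n=4
After iteration 6: m=12, n=3
After iteration 7: m=13, n=2
n <= 2 now holds, so the loop exits after 7 iterations.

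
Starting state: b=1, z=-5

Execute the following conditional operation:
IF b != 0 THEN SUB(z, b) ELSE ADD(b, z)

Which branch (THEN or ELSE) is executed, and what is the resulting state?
Branch: THEN, Final state: b=1, z=-6

Evaluating condition: b != 0
b = 1
Condition is True, so THEN branch executes
After SUB(z, b): b=1, z=-6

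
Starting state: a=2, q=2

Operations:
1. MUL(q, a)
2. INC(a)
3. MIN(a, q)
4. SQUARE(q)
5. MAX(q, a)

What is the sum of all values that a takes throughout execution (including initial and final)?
16

Values of a at each step:
Initial: a = 2
After step 1: a = 2
After step 2: a = 3
After step 3: a = 3
After step 4: a = 3
After step 5: a = 3
Sum = 2 + 2 + 3 + 3 + 3 + 3 = 16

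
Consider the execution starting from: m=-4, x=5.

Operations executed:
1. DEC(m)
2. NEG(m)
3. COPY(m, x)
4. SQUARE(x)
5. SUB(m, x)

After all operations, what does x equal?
x = 25

Tracing execution:
Step 1: DEC(m) → x = 5
Step 2: NEG(m) → x = 5
Step 3: COPY(m, x) → x = 5
Step 4: SQUARE(x) → x = 25
Step 5: SUB(m, x) → x = 25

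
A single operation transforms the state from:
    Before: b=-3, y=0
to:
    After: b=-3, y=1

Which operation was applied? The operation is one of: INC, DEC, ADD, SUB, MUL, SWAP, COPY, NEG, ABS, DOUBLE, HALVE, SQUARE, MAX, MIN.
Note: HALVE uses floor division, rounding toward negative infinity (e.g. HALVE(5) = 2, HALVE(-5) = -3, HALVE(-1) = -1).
INC(y)

Analyzing the change:
Before: b=-3, y=0
After: b=-3, y=1
Variable y changed from 0 to 1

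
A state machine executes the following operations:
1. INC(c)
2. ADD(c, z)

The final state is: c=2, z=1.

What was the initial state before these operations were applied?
c=0, z=1

Working backwards:
Final state: c=2, z=1
Before step 2 (ADD(c, z)): c=1, z=1
Before step 1 (INC(c)): c=0, z=1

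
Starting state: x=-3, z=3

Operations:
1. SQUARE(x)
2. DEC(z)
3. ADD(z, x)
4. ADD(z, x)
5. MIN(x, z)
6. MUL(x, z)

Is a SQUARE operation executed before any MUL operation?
Yes

First SQUARE: step 1
First MUL: step 6
Since 1 < 6, SQUARE comes first.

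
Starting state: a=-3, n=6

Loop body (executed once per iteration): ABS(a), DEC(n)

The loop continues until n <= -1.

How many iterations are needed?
7

Tracing iterations:
Initial: a=-3, n=6
After iteration 1: a=3, n=5
After iteration 2: a=3, n=4
After iteration 3: a=3, n=3
After iteration 4: a=3, n=2
After iteration 5: a=3, n=1
After iteration 6: a=3, n=0
After iteration 7: a=3, n=-1
n <= -1 now holds, so the loop exits after 7 iterations.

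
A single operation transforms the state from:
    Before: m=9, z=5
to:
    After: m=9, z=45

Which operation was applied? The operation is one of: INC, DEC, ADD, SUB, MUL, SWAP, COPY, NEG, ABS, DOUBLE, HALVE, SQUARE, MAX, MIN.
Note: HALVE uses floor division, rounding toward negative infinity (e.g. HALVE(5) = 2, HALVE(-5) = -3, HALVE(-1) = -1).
MUL(z, m)

Analyzing the change:
Before: m=9, z=5
After: m=9, z=45
Variable z changed from 5 to 45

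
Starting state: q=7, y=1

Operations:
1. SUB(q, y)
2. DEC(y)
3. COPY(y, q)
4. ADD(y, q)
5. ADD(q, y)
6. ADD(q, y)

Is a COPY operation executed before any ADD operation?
Yes

First COPY: step 3
First ADD: step 4
Since 3 < 4, COPY comes first.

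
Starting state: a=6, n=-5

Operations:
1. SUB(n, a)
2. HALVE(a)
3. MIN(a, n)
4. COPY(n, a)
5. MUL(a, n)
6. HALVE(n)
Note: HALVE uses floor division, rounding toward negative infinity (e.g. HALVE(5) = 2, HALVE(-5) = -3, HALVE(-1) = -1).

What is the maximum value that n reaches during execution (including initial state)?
-5

Values of n at each step:
Initial: n = -5 ← maximum
After step 1: n = -11
After step 2: n = -11
After step 3: n = -11
After step 4: n = -11
After step 5: n = -11
After step 6: n = -6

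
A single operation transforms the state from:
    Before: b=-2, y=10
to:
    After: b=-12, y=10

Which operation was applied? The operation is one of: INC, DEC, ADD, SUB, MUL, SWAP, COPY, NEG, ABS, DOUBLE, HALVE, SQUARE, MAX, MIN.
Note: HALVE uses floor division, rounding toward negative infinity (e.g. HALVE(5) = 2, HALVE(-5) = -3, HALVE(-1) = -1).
SUB(b, y)

Analyzing the change:
Before: b=-2, y=10
After: b=-12, y=10
Variable b changed from -2 to -12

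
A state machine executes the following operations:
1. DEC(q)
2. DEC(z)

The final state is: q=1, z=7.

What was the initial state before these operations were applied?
q=2, z=8

Working backwards:
Final state: q=1, z=7
Before step 2 (DEC(z)): q=1, z=8
Before step 1 (DEC(q)): q=2, z=8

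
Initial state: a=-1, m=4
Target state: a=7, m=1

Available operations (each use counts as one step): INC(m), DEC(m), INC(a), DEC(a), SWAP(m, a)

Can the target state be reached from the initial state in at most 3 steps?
No

The target state cannot be reached within 3 steps.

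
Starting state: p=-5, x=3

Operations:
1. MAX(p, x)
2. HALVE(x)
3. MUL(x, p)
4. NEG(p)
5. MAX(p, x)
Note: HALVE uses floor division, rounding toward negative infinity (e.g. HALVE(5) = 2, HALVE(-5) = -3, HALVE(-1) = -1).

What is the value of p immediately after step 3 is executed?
p = 3

Tracing p through execution:
Initial: p = -5
After step 1 (MAX(p, x)): p = 3
After step 2 (HALVE(x)): p = 3
After step 3 (MUL(x, p)): p = 3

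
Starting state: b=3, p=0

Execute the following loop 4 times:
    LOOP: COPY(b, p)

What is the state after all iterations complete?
b=0, p=0

Iteration trace:
Start: b=3, p=0
After iteration 1: b=0, p=0
After iteration 2: b=0, p=0
After iteration 3: b=0, p=0
After iteration 4: b=0, p=0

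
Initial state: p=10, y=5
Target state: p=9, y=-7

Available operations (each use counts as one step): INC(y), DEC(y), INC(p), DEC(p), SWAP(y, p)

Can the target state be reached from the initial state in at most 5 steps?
No

The target state cannot be reached within 5 steps.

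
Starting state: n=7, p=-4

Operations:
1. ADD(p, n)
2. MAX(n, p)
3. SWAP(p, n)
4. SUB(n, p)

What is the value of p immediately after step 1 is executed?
p = 3

Tracing p through execution:
Initial: p = -4
After step 1 (ADD(p, n)): p = 3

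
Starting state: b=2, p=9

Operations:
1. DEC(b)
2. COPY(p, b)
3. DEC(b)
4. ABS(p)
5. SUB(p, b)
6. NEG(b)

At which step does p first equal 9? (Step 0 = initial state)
Step 0

Tracing p:
Initial: p = 9 ← first occurrence
After step 1: p = 9
After step 2: p = 1
After step 3: p = 1
After step 4: p = 1
After step 5: p = 1
After step 6: p = 1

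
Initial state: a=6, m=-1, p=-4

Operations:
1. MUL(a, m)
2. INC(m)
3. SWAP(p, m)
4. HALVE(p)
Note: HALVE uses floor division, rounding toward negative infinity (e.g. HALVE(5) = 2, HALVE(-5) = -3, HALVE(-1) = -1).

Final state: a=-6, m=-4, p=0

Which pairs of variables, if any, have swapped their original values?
None

Comparing initial and final values:
a: 6 → -6
m: -1 → -4
p: -4 → 0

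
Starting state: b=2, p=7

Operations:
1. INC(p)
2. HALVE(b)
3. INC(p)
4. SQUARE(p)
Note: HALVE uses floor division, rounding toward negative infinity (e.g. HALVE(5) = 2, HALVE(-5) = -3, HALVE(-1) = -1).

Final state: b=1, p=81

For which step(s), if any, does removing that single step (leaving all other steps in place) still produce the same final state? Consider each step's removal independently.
None - removing any single step changes the final result

Testing removal of each single step:
Without step 1: final = b=1, p=64 (different)
Without step 2: final = b=2, p=81 (different)
Without step 3: final = b=1, p=64 (different)
Without step 4: final = b=1, p=9 (different)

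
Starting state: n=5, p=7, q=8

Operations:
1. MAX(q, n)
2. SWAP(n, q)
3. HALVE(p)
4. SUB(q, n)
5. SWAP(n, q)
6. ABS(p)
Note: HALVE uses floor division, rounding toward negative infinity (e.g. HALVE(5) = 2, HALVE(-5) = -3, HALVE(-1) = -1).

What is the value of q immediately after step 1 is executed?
q = 8

Tracing q through execution:
Initial: q = 8
After step 1 (MAX(q, n)): q = 8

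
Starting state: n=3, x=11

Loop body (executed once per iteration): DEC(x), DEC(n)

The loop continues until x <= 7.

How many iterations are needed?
4

Tracing iterations:
Initial: n=3, x=11
After iteration 1: n=2, x=10
After iteration 2: n=1, x=9
After iteration 3: n=0, x=8
After iteration 4: n=-1, x=7
x <= 7 now holds, so the loop exits after 4 iterations.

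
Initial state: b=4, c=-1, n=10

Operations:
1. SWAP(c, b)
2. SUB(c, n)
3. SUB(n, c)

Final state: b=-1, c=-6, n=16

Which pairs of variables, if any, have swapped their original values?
None

Comparing initial and final values:
c: -1 → -6
n: 10 → 16
b: 4 → -1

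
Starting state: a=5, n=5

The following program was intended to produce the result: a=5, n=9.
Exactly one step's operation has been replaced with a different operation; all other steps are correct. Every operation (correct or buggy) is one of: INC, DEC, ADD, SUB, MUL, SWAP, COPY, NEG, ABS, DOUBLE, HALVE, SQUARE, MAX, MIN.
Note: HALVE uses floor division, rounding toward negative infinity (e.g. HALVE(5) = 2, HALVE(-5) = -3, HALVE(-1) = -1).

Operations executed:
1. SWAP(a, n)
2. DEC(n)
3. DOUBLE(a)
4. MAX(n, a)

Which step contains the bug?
Step 3

Trace with buggy code:
Initial: a=5, n=5
After step 1: a=5, n=5
After step 2: a=5, n=4
After step 3: a=10, n=4
After step 4: a=10, n=10
Actual final a=10, n=10 ≠ expected a=5, n=9.
Step 3 is the only position where a single-operation replacement can produce the expected result.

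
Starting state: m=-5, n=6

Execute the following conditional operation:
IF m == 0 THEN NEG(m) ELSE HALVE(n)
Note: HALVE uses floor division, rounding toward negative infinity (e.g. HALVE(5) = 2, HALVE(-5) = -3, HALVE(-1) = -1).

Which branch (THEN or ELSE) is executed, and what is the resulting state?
Branch: ELSE, Final state: m=-5, n=3

Evaluating condition: m == 0
m = -5
Condition is False, so ELSE branch executes
After HALVE(n): m=-5, n=3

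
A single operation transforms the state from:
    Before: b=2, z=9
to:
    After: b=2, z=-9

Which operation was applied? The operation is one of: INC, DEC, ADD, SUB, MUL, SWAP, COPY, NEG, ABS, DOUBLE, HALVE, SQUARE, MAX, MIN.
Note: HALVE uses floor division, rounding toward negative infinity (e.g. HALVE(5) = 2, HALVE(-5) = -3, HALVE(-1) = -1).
NEG(z)

Analyzing the change:
Before: b=2, z=9
After: b=2, z=-9
Variable z changed from 9 to -9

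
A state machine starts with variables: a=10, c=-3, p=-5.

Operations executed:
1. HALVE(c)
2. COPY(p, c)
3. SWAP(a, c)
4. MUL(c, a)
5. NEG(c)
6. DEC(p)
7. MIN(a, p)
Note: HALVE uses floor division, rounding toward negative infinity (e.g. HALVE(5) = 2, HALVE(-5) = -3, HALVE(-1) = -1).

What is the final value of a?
a = -3

Tracing execution:
Step 1: HALVE(c) → a = 10
Step 2: COPY(p, c) → a = 10
Step 3: SWAP(a, c) → a = -2
Step 4: MUL(c, a) → a = -2
Step 5: NEG(c) → a = -2
Step 6: DEC(p) → a = -2
Step 7: MIN(a, p) → a = -3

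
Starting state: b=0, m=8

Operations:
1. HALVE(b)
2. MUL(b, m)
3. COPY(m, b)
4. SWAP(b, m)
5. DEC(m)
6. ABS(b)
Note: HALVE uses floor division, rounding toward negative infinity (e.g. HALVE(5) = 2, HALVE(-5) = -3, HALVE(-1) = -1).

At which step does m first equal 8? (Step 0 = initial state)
Step 0

Tracing m:
Initial: m = 8 ← first occurrence
After step 1: m = 8
After step 2: m = 8
After step 3: m = 0
After step 4: m = 0
After step 5: m = -1
After step 6: m = -1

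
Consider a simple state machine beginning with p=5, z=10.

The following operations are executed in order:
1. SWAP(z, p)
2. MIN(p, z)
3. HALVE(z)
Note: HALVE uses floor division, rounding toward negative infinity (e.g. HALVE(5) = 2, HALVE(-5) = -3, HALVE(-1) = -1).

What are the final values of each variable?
{p: 5, z: 2}

Step-by-step execution:
Initial: p=5, z=10
After step 1 (SWAP(z, p)): p=10, z=5
After step 2 (MIN(p, z)): p=5, z=5
After step 3 (HALVE(z)): p=5, z=2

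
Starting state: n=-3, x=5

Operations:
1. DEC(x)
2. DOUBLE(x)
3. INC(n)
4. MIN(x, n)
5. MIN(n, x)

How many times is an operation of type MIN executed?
2

Counting MIN operations:
Step 4: MIN(x, n) ← MIN
Step 5: MIN(n, x) ← MIN
Total: 2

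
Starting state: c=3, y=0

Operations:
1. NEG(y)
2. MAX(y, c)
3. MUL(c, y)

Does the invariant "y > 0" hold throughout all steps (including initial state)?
No, violated at the initial state

The invariant is violated at the initial state (step 0).

State at each step:
Initial: c=3, y=0
After step 1: c=3, y=0
After step 2: c=3, y=3
After step 3: c=9, y=3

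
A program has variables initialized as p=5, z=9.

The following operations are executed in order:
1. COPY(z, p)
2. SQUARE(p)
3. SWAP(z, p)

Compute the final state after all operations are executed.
{p: 5, z: 25}

Step-by-step execution:
Initial: p=5, z=9
After step 1 (COPY(z, p)): p=5, z=5
After step 2 (SQUARE(p)): p=25, z=5
After step 3 (SWAP(z, p)): p=5, z=25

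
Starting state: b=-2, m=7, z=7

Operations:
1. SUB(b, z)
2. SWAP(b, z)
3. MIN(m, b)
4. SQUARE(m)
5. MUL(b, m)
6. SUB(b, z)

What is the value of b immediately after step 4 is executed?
b = 7

Tracing b through execution:
Initial: b = -2
After step 1 (SUB(b, z)): b = -9
After step 2 (SWAP(b, z)): b = 7
After step 3 (MIN(m, b)): b = 7
After step 4 (SQUARE(m)): b = 7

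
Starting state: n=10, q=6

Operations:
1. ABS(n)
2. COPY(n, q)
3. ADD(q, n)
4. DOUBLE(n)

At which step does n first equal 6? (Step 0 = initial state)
Step 2

Tracing n:
Initial: n = 10
After step 1: n = 10
After step 2: n = 6 ← first occurrence
After step 3: n = 6
After step 4: n = 12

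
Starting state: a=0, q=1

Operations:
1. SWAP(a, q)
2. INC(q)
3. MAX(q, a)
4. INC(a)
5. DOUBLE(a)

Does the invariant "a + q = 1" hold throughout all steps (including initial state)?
No, violated after step 2

The invariant is violated after step 2.

State at each step:
Initial: a=0, q=1
After step 1: a=1, q=0
After step 2: a=1, q=1
After step 3: a=1, q=1
After step 4: a=2, q=1
After step 5: a=4, q=1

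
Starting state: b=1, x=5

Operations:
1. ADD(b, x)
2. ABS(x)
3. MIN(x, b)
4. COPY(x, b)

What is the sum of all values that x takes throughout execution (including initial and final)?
26

Values of x at each step:
Initial: x = 5
After step 1: x = 5
After step 2: x = 5
After step 3: x = 5
After step 4: x = 6
Sum = 5 + 5 + 5 + 5 + 6 = 26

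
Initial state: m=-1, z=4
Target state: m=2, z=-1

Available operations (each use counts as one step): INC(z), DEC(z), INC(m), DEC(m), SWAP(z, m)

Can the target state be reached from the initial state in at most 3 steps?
Yes

Path (3 steps): DEC(z) → DEC(z) → SWAP(z, m)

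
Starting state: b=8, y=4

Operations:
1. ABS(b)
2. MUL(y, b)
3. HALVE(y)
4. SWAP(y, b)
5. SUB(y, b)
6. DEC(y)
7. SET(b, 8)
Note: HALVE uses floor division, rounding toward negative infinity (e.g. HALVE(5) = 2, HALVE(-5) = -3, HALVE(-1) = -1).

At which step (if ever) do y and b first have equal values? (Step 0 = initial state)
Never

y and b never become equal during execution.

Comparing values at each step:
Initial: y=4, b=8
After step 1: y=4, b=8
After step 2: y=32, b=8
After step 3: y=16, b=8
After step 4: y=8, b=16
After step 5: y=-8, b=16
After step 6: y=-9, b=16
After step 7: y=-9, b=8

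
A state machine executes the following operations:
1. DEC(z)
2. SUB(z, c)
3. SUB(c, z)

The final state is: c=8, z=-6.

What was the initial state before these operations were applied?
c=2, z=-3

Working backwards:
Final state: c=8, z=-6
Before step 3 (SUB(c, z)): c=2, z=-6
Before step 2 (SUB(z, c)): c=2, z=-4
Before step 1 (DEC(z)): c=2, z=-3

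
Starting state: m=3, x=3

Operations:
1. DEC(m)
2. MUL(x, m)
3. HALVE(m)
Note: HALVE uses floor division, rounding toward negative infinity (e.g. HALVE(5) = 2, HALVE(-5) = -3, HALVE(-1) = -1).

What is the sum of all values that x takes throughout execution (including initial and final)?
18

Values of x at each step:
Initial: x = 3
After step 1: x = 3
After step 2: x = 6
After step 3: x = 6
Sum = 3 + 3 + 6 + 6 = 18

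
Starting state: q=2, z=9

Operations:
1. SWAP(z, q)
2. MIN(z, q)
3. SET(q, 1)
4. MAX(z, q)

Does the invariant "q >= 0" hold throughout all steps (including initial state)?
Yes

The invariant holds at every step.

State at each step:
Initial: q=2, z=9
After step 1: q=9, z=2
After step 2: q=9, z=2
After step 3: q=1, z=2
After step 4: q=1, z=2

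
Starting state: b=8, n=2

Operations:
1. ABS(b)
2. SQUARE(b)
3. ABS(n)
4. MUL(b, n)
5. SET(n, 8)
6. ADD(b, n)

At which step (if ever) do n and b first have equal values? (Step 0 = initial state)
Never

n and b never become equal during execution.

Comparing values at each step:
Initial: n=2, b=8
After step 1: n=2, b=8
After step 2: n=2, b=64
After step 3: n=2, b=64
After step 4: n=2, b=128
After step 5: n=8, b=128
After step 6: n=8, b=136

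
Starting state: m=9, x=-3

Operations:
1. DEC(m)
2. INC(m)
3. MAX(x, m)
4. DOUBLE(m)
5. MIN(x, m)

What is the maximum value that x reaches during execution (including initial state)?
9

Values of x at each step:
Initial: x = -3
After step 1: x = -3
After step 2: x = -3
After step 3: x = 9 ← maximum
After step 4: x = 9
After step 5: x = 9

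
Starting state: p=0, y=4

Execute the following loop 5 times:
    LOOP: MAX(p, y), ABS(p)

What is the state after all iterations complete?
p=4, y=4

Iteration trace:
Start: p=0, y=4
After iteration 1: p=4, y=4
After iteration 2: p=4, y=4
After iteration 3: p=4, y=4
After iteration 4: p=4, y=4
After iteration 5: p=4, y=4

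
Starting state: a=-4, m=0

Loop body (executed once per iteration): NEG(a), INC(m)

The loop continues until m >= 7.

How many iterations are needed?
7

Tracing iterations:
Initial: a=-4, m=0
After iteration 1: a=4, m=1
After iteration 2: a=-4, m=2
After iteration 3: a=4, m=3
After iteration 4: a=-4, m=4
After iteration 5: a=4, m=5
After iteration 6: a=-4, m=6
After iteration 7: a=4, m=7
m >= 7 now holds, so the loop exits after 7 iterations.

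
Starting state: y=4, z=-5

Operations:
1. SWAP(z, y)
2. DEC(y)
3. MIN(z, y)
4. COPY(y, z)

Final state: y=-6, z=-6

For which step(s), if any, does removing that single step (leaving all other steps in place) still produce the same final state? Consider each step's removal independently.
Step(s) 4

Testing removal of each single step:
Without step 1: final = y=-5, z=-5 (different)
Without step 2: final = y=-5, z=-5 (different)
Without step 3: final = y=4, z=4 (different)
Without step 4: final = y=-6, z=-6 (same)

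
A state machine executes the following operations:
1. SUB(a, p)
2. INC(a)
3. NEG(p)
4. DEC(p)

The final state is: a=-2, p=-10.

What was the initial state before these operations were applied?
a=6, p=9

Working backwards:
Final state: a=-2, p=-10
Before step 4 (DEC(p)): a=-2, p=-9
Before step 3 (NEG(p)): a=-2, p=9
Before step 2 (INC(a)): a=-3, p=9
Before step 1 (SUB(a, p)): a=6, p=9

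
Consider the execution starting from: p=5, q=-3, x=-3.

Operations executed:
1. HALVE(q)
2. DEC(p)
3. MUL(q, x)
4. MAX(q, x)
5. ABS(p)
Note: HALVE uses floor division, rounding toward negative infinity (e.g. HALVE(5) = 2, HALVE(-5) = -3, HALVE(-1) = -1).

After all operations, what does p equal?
p = 4

Tracing execution:
Step 1: HALVE(q) → p = 5
Step 2: DEC(p) → p = 4
Step 3: MUL(q, x) → p = 4
Step 4: MAX(q, x) → p = 4
Step 5: ABS(p) → p = 4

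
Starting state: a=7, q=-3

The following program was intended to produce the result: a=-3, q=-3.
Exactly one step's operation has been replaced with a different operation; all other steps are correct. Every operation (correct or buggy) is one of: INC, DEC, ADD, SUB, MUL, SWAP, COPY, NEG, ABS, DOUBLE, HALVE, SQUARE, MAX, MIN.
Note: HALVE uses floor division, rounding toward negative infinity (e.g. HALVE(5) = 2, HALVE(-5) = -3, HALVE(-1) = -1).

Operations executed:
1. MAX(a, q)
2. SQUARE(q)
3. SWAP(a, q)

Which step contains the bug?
Step 2

Trace with buggy code:
Initial: a=7, q=-3
After step 1: a=7, q=-3
After step 2: a=7, q=9
After step 3: a=9, q=7
Actual final a=9, q=7 ≠ expected a=-3, q=-3.
Step 2 is the only position where a single-operation replacement can produce the expected result.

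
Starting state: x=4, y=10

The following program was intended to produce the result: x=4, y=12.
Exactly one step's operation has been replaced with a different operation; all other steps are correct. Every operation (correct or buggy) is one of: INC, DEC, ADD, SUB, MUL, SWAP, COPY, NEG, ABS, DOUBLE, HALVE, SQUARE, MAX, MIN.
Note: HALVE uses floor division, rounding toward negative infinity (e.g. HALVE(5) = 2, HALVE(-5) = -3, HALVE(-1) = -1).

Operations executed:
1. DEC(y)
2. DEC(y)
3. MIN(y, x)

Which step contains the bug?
Step 3

Trace with buggy code:
Initial: x=4, y=10
After step 1: x=4, y=9
After step 2: x=4, y=8
After step 3: x=4, y=4
Actual final x=4, y=4 ≠ expected x=4, y=12.
Step 3 is the only position where a single-operation replacement can produce the expected result.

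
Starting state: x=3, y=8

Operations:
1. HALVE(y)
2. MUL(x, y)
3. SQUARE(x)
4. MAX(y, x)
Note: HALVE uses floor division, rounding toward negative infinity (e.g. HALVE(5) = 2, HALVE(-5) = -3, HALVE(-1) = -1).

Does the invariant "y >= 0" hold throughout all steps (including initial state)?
Yes

The invariant holds at every step.

State at each step:
Initial: x=3, y=8
After step 1: x=3, y=4
After step 2: x=12, y=4
After step 3: x=144, y=4
After step 4: x=144, y=144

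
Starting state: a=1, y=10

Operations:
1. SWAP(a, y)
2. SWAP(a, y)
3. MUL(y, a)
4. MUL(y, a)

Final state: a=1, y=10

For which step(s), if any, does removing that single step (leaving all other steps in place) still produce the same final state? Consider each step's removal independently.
Step(s) 3, 4

Testing removal of each single step:
Without step 1: final = a=10, y=100 (different)
Without step 2: final = a=10, y=100 (different)
Without step 3: final = a=1, y=10 (same)
Without step 4: final = a=1, y=10 (same)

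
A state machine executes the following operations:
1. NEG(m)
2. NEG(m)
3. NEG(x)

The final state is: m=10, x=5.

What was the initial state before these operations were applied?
m=10, x=-5

Working backwards:
Final state: m=10, x=5
Before step 3 (NEG(x)): m=10, x=-5
Before step 2 (NEG(m)): m=-10, x=-5
Before step 1 (NEG(m)): m=10, x=-5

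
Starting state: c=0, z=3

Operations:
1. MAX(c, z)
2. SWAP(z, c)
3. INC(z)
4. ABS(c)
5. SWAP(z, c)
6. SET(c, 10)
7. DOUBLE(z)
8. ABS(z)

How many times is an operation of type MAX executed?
1

Counting MAX operations:
Step 1: MAX(c, z) ← MAX
Total: 1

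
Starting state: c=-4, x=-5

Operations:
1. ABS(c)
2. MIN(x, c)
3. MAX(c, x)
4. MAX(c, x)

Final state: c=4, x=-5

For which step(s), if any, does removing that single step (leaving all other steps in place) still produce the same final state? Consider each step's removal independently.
Step(s) 2, 3, 4

Testing removal of each single step:
Without step 1: final = c=-4, x=-5 (different)
Without step 2: final = c=4, x=-5 (same)
Without step 3: final = c=4, x=-5 (same)
Without step 4: final = c=4, x=-5 (same)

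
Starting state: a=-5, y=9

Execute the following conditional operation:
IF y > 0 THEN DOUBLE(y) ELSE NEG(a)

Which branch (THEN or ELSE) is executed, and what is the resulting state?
Branch: THEN, Final state: a=-5, y=18

Evaluating condition: y > 0
y = 9
Condition is True, so THEN branch executes
After DOUBLE(y): a=-5, y=18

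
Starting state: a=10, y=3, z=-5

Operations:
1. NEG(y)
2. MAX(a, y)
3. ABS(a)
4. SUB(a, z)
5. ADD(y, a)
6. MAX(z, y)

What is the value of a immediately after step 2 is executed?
a = 10

Tracing a through execution:
Initial: a = 10
After step 1 (NEG(y)): a = 10
After step 2 (MAX(a, y)): a = 10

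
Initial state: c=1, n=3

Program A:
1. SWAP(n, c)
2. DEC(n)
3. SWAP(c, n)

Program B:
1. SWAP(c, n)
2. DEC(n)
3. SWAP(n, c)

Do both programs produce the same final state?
Yes

Program A final state: c=0, n=3
Program B final state: c=0, n=3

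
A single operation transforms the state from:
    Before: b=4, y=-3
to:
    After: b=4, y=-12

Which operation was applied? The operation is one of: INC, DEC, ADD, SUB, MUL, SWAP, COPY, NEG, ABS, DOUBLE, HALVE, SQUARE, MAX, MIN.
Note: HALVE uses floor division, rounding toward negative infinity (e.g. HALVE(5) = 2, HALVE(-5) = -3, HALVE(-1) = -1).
MUL(y, b)

Analyzing the change:
Before: b=4, y=-3
After: b=4, y=-12
Variable y changed from -3 to -12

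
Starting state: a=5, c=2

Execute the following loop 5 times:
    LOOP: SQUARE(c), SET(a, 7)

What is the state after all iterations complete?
a=7, c=4294967296

Iteration trace:
Start: a=5, c=2
After iteration 1: a=7, c=4
After iteration 2: a=7, c=16
After iteration 3: a=7, c=256
After iteration 4: a=7, c=65536
After iteration 5: a=7, c=4294967296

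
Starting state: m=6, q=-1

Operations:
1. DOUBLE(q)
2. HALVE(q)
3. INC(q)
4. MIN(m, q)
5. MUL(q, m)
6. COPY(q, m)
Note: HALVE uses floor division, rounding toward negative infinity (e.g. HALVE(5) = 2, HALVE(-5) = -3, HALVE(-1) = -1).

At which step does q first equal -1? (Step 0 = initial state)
Step 0

Tracing q:
Initial: q = -1 ← first occurrence
After step 1: q = -2
After step 2: q = -1
After step 3: q = 0
After step 4: q = 0
After step 5: q = 0
After step 6: q = 0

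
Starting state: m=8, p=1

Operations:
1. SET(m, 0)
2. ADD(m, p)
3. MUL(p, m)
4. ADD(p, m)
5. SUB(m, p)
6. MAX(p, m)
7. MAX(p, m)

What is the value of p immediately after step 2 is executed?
p = 1

Tracing p through execution:
Initial: p = 1
After step 1 (SET(m, 0)): p = 1
After step 2 (ADD(m, p)): p = 1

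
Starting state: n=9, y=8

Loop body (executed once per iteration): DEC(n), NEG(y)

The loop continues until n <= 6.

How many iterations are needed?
3

Tracing iterations:
Initial: n=9, y=8
After iteration 1: n=8, y=-8
After iteration 2: n=7, y=8
After iteration 3: n=6, y=-8
n <= 6 now holds, so the loop exits after 3 iterations.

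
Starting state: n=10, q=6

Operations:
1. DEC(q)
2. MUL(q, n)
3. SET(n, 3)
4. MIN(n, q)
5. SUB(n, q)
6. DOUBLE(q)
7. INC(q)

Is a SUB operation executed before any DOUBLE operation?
Yes

First SUB: step 5
First DOUBLE: step 6
Since 5 < 6, SUB comes first.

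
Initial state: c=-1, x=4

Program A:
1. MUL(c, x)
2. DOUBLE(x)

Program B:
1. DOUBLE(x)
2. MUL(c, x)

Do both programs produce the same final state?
No

Program A final state: c=-4, x=8
Program B final state: c=-8, x=8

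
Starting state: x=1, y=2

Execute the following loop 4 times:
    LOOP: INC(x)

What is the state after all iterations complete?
x=5, y=2

Iteration trace:
Start: x=1, y=2
After iteration 1: x=2, y=2
After iteration 2: x=3, y=2
After iteration 3: x=4, y=2
After iteration 4: x=5, y=2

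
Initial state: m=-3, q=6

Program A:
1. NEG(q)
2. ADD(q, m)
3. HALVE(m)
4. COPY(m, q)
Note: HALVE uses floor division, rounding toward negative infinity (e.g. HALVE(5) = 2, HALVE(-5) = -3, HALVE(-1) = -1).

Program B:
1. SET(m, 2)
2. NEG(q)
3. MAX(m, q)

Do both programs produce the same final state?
No

Program A final state: m=-9, q=-9
Program B final state: m=2, q=-6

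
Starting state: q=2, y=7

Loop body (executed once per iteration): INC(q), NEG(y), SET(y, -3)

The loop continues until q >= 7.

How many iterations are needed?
5

Tracing iterations:
Initial: q=2, y=7
After iteration 1: q=3, y=-3
After iteration 2: q=4, y=-3
After iteration 3: q=5, y=-3
After iteration 4: q=6, y=-3
After iteration 5: q=7, y=-3
q >= 7 now holds, so the loop exits after 5 iterations.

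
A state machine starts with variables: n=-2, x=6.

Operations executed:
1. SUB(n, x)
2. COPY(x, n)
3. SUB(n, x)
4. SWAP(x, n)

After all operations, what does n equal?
n = -8

Tracing execution:
Step 1: SUB(n, x) → n = -8
Step 2: COPY(x, n) → n = -8
Step 3: SUB(n, x) → n = 0
Step 4: SWAP(x, n) → n = -8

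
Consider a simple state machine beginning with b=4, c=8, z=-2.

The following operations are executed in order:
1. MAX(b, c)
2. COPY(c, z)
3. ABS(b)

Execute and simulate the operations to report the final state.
{b: 8, c: -2, z: -2}

Step-by-step execution:
Initial: b=4, c=8, z=-2
After step 1 (MAX(b, c)): b=8, c=8, z=-2
After step 2 (COPY(c, z)): b=8, c=-2, z=-2
After step 3 (ABS(b)): b=8, c=-2, z=-2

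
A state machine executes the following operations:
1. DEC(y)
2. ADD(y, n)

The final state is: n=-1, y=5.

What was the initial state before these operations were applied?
n=-1, y=7

Working backwards:
Final state: n=-1, y=5
Before step 2 (ADD(y, n)): n=-1, y=6
Before step 1 (DEC(y)): n=-1, y=7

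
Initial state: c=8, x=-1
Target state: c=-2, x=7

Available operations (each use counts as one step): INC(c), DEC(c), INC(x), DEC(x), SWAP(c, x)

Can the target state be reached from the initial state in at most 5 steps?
Yes

Path (3 steps): DEC(c) → DEC(x) → SWAP(c, x)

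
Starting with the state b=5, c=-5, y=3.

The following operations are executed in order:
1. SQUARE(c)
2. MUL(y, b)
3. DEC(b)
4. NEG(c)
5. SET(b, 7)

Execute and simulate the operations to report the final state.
{b: 7, c: -25, y: 15}

Step-by-step execution:
Initial: b=5, c=-5, y=3
After step 1 (SQUARE(c)): b=5, c=25, y=3
After step 2 (MUL(y, b)): b=5, c=25, y=15
After step 3 (DEC(b)): b=4, c=25, y=15
After step 4 (NEG(c)): b=4, c=-25, y=15
After step 5 (SET(b, 7)): b=7, c=-25, y=15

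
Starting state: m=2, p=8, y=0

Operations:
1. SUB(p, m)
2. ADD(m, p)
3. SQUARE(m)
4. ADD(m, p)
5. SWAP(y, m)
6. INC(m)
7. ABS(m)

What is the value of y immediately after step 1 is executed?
y = 0

Tracing y through execution:
Initial: y = 0
After step 1 (SUB(p, m)): y = 0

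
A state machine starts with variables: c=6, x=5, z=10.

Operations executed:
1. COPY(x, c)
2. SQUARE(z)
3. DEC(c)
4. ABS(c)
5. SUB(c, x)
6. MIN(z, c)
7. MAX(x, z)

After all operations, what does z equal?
z = -1

Tracing execution:
Step 1: COPY(x, c) → z = 10
Step 2: SQUARE(z) → z = 100
Step 3: DEC(c) → z = 100
Step 4: ABS(c) → z = 100
Step 5: SUB(c, x) → z = 100
Step 6: MIN(z, c) → z = -1
Step 7: MAX(x, z) → z = -1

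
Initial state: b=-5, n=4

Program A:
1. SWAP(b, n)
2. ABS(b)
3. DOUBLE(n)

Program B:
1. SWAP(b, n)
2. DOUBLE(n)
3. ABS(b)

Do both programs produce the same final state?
Yes

Program A final state: b=4, n=-10
Program B final state: b=4, n=-10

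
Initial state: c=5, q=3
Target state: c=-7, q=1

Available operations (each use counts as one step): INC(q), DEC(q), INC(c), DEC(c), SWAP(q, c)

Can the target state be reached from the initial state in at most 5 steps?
No

The target state cannot be reached within 5 steps.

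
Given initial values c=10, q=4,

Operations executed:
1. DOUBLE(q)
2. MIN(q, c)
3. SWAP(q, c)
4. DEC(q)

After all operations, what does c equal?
c = 8

Tracing execution:
Step 1: DOUBLE(q) → c = 10
Step 2: MIN(q, c) → c = 10
Step 3: SWAP(q, c) → c = 8
Step 4: DEC(q) → c = 8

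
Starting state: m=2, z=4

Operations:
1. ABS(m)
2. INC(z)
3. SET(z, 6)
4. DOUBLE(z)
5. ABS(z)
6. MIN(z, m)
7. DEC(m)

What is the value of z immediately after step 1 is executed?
z = 4

Tracing z through execution:
Initial: z = 4
After step 1 (ABS(m)): z = 4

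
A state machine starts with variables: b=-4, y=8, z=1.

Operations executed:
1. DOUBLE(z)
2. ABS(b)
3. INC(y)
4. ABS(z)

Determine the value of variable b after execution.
b = 4

Tracing execution:
Step 1: DOUBLE(z) → b = -4
Step 2: ABS(b) → b = 4
Step 3: INC(y) → b = 4
Step 4: ABS(z) → b = 4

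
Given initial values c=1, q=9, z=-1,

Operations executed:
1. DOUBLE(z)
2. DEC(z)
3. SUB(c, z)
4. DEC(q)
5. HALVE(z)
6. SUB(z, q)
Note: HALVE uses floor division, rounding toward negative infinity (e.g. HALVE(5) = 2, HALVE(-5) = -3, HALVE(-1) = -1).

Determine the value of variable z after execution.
z = -10

Tracing execution:
Step 1: DOUBLE(z) → z = -2
Step 2: DEC(z) → z = -3
Step 3: SUB(c, z) → z = -3
Step 4: DEC(q) → z = -3
Step 5: HALVE(z) → z = -2
Step 6: SUB(z, q) → z = -10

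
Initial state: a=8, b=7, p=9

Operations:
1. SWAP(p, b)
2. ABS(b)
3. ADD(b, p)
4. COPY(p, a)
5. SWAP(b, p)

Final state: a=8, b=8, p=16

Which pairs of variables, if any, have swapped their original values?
None

Comparing initial and final values:
b: 7 → 8
a: 8 → 8
p: 9 → 16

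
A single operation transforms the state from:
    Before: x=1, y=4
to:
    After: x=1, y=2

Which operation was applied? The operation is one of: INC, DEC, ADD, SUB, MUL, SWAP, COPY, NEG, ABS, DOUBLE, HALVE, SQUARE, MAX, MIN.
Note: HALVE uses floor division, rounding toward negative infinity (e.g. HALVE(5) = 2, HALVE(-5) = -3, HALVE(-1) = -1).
HALVE(y)

Analyzing the change:
Before: x=1, y=4
After: x=1, y=2
Variable y changed from 4 to 2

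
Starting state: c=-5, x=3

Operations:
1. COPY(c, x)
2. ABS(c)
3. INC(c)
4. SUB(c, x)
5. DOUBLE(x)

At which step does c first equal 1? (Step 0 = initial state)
Step 4

Tracing c:
Initial: c = -5
After step 1: c = 3
After step 2: c = 3
After step 3: c = 4
After step 4: c = 1 ← first occurrence
After step 5: c = 1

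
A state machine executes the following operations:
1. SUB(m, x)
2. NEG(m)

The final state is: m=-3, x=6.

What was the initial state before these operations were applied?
m=9, x=6

Working backwards:
Final state: m=-3, x=6
Before step 2 (NEG(m)): m=3, x=6
Before step 1 (SUB(m, x)): m=9, x=6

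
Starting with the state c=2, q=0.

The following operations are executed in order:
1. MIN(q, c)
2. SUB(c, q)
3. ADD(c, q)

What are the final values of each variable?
{c: 2, q: 0}

Step-by-step execution:
Initial: c=2, q=0
After step 1 (MIN(q, c)): c=2, q=0
After step 2 (SUB(c, q)): c=2, q=0
After step 3 (ADD(c, q)): c=2, q=0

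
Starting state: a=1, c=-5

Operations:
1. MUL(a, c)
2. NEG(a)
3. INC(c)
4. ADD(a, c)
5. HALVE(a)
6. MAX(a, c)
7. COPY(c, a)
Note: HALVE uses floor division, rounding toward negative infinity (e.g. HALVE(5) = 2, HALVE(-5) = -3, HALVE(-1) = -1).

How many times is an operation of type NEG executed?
1

Counting NEG operations:
Step 2: NEG(a) ← NEG
Total: 1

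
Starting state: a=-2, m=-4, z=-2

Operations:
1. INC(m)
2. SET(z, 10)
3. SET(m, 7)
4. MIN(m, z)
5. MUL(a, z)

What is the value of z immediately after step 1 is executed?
z = -2

Tracing z through execution:
Initial: z = -2
After step 1 (INC(m)): z = -2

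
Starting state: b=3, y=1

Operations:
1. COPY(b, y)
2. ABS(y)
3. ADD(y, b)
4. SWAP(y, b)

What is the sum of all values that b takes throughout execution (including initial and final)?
8

Values of b at each step:
Initial: b = 3
After step 1: b = 1
After step 2: b = 1
After step 3: b = 1
After step 4: b = 2
Sum = 3 + 1 + 1 + 1 + 2 = 8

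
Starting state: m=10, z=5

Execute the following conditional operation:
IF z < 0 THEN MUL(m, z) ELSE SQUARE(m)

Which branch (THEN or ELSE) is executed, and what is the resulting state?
Branch: ELSE, Final state: m=100, z=5

Evaluating condition: z < 0
z = 5
Condition is False, so ELSE branch executes
After SQUARE(m): m=100, z=5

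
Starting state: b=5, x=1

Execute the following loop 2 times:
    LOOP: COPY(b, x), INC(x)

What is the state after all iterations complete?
b=2, x=3

Iteration trace:
Start: b=5, x=1
After iteration 1: b=1, x=2
After iteration 2: b=2, x=3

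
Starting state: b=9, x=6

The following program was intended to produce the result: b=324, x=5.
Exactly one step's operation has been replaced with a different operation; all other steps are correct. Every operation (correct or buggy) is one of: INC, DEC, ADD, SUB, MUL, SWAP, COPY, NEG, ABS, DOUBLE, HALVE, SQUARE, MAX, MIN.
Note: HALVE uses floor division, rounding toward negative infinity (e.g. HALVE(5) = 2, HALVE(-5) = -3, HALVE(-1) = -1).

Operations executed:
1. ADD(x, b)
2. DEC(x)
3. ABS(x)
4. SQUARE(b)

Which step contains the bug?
Step 1

Trace with buggy code:
Initial: b=9, x=6
After step 1: b=9, x=15
After step 2: b=9, x=14
After step 3: b=9, x=14
After step 4: b=81, x=14
Actual final b=81, x=14 ≠ expected b=324, x=5.
Step 1 is the only position where a single-operation replacement can produce the expected result.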